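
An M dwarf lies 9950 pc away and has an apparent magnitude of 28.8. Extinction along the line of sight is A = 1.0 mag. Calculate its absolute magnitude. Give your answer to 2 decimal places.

M ≈ 12.81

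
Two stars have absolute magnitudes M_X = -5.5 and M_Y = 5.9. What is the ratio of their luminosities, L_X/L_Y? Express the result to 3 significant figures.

L_X/L_Y ≈ 36300

ΔM = M_X − M_Y = -11.4
L_X/L_Y = 10^(−0.4 ΔM) = 10^4.560 = 36310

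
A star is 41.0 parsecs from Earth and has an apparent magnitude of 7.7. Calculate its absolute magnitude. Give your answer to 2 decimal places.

M ≈ 4.64

5 log₁₀(d/10 pc) = 5 log₁₀(41.00) − 5 = 3.064
M = m − 5 log₁₀(d/10) = 7.7 − 3.064 = 4.636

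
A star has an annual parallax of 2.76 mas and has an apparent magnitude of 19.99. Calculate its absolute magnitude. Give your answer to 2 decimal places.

M ≈ 12.19

p = 2.76 mas = 2.76×10^-3″ → d = 1/p = 362.3 pc
5 log₁₀(d/10 pc) = 5 log₁₀(362.3) − 5 = 7.795
M = m − 5 log₁₀(d/10) = 19.99 − 7.795 = 12.195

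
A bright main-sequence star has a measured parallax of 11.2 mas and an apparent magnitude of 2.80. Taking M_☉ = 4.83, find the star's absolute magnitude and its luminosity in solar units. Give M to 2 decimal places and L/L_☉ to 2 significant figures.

M ≈ -1.95; L/L_☉ ≈ 520

d = 1/p = 1000/11.2 mas = 89.29 pc
M = m − 5 log₁₀ d + 5 = 2.80 − 5·1.9508 + 5 = -1.954
M − M_☉ = -1.954 − 4.83 = -6.784
L/L_☉ = 10^(−0.4 × -6.784) = 517.1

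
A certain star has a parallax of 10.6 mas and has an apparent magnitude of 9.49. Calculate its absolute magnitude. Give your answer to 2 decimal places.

M ≈ 4.62

p = 10.6 mas = 0.0106″ → d = 1/p = 94.34 pc
5 log₁₀(d/10 pc) = 5 log₁₀(94.34) − 5 = 4.873
M = m − 5 log₁₀(d/10) = 9.49 − 4.873 = 4.617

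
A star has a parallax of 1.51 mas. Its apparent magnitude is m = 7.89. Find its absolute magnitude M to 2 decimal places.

p = 1.51 mas = 1.51×10^-3″ → d = 1/p = 662.3 pc
5 log₁₀(d/10 pc) = 5 log₁₀(662.3) − 5 = 9.105
M = m − 5 log₁₀(d/10) = 7.89 − 9.105 = -1.215

M ≈ -1.22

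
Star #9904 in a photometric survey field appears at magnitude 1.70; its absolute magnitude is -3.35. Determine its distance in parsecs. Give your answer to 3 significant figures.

d ≈ 102 pc

Distance modulus: m − M = 1.70 − (-3.35) = 5.050
m − M = 5 log₁₀ d − 5
log₁₀ d = (m − M)/5 + 1 = 2.0100
d = 10^2.0100 = 102.3 pc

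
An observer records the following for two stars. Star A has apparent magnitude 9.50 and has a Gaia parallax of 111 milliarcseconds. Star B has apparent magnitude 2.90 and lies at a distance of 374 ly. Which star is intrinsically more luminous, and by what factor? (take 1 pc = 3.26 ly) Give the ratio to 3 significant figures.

Star B is more luminous, by a factor of 70800.

Star A: p = 111 mas = 0.111″ → d = 1/p = 9.009 pc
Star A: M = m − 5 log₁₀ d + 5 = 9.50 − 5·0.9547 + 5 = 9.727
Star B: d = 374 ly / 3.26 = 114.7 pc
Star B: M = m − 5 log₁₀ d + 5 = 2.90 − 5·2.0597 + 5 = -2.398
ΔM = M_A − M_B = 9.727 − (-2.398) = 12.125; smaller M is more luminous → Star B.
L ratio = 10^(0.4 |ΔM|) = 10^4.850 = 70790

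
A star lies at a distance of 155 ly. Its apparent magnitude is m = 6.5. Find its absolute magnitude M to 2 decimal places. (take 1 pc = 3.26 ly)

M ≈ 3.11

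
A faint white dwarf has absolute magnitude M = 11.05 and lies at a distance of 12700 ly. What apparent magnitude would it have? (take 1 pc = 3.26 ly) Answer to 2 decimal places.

m ≈ 24.00

d = 12700 ly / 3.26 = 3896 pc
m = M + 5 log₁₀ d − 5 = 11.05 + 5·3.5906 − 5 = 24.003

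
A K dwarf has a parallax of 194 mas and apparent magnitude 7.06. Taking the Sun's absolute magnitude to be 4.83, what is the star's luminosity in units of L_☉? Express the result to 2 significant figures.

d = 1/p = 1000/194 mas = 5.155 pc
M = m − 5 log₁₀ d + 5 = 7.06 − 5·0.7122 + 5 = 8.499
M − M_☉ = 8.499 − 4.83 = 3.669
L/L_☉ = 10^(−0.4 × 3.669) = 0.03407

L/L_☉ ≈ 0.034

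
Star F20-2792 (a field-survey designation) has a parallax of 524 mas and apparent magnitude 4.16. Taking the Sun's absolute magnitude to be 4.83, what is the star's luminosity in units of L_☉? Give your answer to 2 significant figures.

d = 1/p = 1000/524 mas = 1.908 pc
M = m − 5 log₁₀ d + 5 = 4.16 − 5·0.2807 + 5 = 7.757
M − M_☉ = 7.757 − 4.83 = 2.927
L/L_☉ = 10^(−0.4 × 2.927) = 0.06751

L/L_☉ ≈ 0.068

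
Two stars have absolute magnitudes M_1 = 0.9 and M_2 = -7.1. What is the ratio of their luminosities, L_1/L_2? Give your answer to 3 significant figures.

ΔM = M_1 − M_2 = 8.0
L_1/L_2 = 10^(−0.4 ΔM) = 10^-3.200 = 6.310×10^-4

L_1/L_2 ≈ 6.31×10^-4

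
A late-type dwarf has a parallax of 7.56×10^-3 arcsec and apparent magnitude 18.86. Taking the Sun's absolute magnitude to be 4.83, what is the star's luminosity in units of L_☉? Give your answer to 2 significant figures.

d = 1/p = 1/7.56×10^-3″ = 132.3 pc
M = m − 5 log₁₀ d + 5 = 18.86 − 5·2.1215 + 5 = 13.253
M − M_☉ = 13.253 − 4.83 = 8.423
L/L_☉ = 10^(−0.4 × 8.423) = 4.275×10^-4

L/L_☉ ≈ 4.3×10^-4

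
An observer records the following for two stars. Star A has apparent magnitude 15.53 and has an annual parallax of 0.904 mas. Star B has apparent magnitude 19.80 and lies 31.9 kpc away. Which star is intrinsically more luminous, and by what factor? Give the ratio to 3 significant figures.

Star A: p = 0.904 mas = 9.04×10^-4″ → d = 1/p = 1106 pc
Star A: M = m − 5 log₁₀ d + 5 = 15.53 − 5·3.0438 + 5 = 5.311
Star B: d = 31.9 kpc = 31900 pc
Star B: M = m − 5 log₁₀ d + 5 = 19.80 − 5·4.5038 + 5 = 2.281
ΔM = M_A − M_B = 5.311 − (2.281) = 3.030; smaller M is more luminous → Star B.
L ratio = 10^(0.4 |ΔM|) = 10^1.212 = 16.29

Star B is more luminous, by a factor of 16.3.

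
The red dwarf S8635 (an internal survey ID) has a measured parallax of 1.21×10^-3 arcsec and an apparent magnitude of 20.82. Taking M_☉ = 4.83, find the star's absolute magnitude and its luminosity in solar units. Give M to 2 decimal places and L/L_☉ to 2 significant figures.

d = 1/p = 1/1.21×10^-3″ = 826.4 pc
M = m − 5 log₁₀ d + 5 = 20.82 − 5·2.9172 + 5 = 11.234
M − M_☉ = 11.234 − 4.83 = 6.404
L/L_☉ = 10^(−0.4 × 6.404) = 2.744×10^-3

M ≈ 11.23; L/L_☉ ≈ 2.7×10^-3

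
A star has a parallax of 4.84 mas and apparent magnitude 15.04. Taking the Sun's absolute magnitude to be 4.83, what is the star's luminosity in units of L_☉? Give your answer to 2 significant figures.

d = 1/p = 1000/4.84 mas = 206.6 pc
M = m − 5 log₁₀ d + 5 = 15.04 − 5·2.3152 + 5 = 8.464
M − M_☉ = 8.464 − 4.83 = 3.634
L/L_☉ = 10^(−0.4 × 3.634) = 0.03518

L/L_☉ ≈ 0.035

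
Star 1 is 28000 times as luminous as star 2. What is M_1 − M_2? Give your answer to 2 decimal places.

M_1 − M_2 ≈ -11.12

Pogson: ΔM = −2.5 log₁₀(ratio) = −2.5 log₁₀(28000) = −2.5 × 4.4472 = -11.118
Star 1 is brighter, so it has the smaller magnitude: the difference is negative.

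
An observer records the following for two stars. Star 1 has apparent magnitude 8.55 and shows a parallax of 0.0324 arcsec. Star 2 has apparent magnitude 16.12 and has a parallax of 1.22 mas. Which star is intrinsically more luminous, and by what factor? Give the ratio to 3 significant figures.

Star 1 is more luminous, by a factor of 1.51.

Star 1: d = 1/p = 1/0.0324″ = 30.86 pc
Star 1: M = m − 5 log₁₀ d + 5 = 8.55 − 5·1.4895 + 5 = 6.103
Star 2: p = 1.22 mas = 1.22×10^-3″ → d = 1/p = 819.7 pc
Star 2: M = m − 5 log₁₀ d + 5 = 16.12 − 5·2.9136 + 5 = 6.552
ΔM = M_1 − M_2 = 6.103 − (6.552) = -0.449; smaller M is more luminous → Star 1.
L ratio = 10^(0.4 |ΔM|) = 10^0.180 = 1.512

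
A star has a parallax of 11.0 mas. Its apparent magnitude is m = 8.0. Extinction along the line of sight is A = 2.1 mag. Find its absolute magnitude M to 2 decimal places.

p = 11.0 mas = 0.0110″ → d = 1/p = 90.91 pc
5 log₁₀(d/10 pc) = 5 log₁₀(90.91) − 5 = 4.793
M = m − 5 log₁₀(d/10) − A = 8.0 − 4.793 − 2.1 = 1.107

M ≈ 1.11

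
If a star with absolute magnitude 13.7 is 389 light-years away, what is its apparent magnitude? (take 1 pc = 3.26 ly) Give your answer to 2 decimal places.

m ≈ 19.08

d = 389 ly / 3.26 = 119.3 pc
m = M + 5 log₁₀ d − 5 = 13.7 + 5·2.0767 − 5 = 19.084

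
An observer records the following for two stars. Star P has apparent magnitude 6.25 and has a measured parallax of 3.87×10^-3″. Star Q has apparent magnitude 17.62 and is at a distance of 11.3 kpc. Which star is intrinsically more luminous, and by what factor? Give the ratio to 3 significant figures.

Star P: d = 1/p = 1/3.87×10^-3″ = 258.4 pc
Star P: M = m − 5 log₁₀ d + 5 = 6.25 − 5·2.4123 + 5 = -0.811
Star Q: d = 11.3 kpc = 11300 pc
Star Q: M = m − 5 log₁₀ d + 5 = 17.62 − 5·4.0531 + 5 = 2.355
ΔM = M_P − M_Q = -0.811 − (2.355) = -3.166; smaller M is more luminous → Star P.
L ratio = 10^(0.4 |ΔM|) = 10^1.266 = 18.47

Star P is more luminous, by a factor of 18.5.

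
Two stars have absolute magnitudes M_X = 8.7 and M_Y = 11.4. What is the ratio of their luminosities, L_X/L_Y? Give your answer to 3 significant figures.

ΔM = M_X − M_Y = -2.7
L_X/L_Y = 10^(−0.4 ΔM) = 10^1.080 = 12.02

L_X/L_Y ≈ 12.0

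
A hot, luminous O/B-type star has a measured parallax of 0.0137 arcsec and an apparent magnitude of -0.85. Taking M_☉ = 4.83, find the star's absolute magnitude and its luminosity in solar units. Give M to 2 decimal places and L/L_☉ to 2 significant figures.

M ≈ -5.17; L/L_☉ ≈ 10000

d = 1/p = 1/0.0137″ = 72.99 pc
M = m − 5 log₁₀ d + 5 = -0.85 − 5·1.8633 + 5 = -5.166
M − M_☉ = -5.166 − 4.83 = -9.996
L/L_☉ = 10^(−0.4 × -9.996) = 9967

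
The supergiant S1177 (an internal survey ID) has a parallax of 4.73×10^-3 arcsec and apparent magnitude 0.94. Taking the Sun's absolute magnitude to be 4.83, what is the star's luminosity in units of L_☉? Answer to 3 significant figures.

L/L_☉ ≈ 16100

d = 1/p = 1/4.73×10^-3″ = 211.4 pc
M = m − 5 log₁₀ d + 5 = 0.94 − 5·2.3251 + 5 = -5.686
M − M_☉ = -5.686 − 4.83 = -10.516
L/L_☉ = 10^(−0.4 × -10.516) = 16080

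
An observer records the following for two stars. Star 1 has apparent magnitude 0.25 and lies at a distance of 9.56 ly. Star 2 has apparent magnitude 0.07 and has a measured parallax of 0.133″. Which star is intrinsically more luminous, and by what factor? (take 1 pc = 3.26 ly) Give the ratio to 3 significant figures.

Star 2 is more luminous, by a factor of 7.76.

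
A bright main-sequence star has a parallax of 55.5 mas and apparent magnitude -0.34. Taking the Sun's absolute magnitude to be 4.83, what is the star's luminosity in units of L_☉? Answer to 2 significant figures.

L/L_☉ ≈ 380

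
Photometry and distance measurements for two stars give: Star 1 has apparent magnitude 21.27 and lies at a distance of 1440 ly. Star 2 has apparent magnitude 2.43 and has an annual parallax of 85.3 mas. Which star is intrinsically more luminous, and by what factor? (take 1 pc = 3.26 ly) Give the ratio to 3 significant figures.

Star 1: d = 1440 ly / 3.26 = 441.7 pc
Star 1: M = m − 5 log₁₀ d + 5 = 21.27 − 5·2.6451 + 5 = 13.044
Star 2: p = 85.3 mas = 0.0853″ → d = 1/p = 11.72 pc
Star 2: M = m − 5 log₁₀ d + 5 = 2.43 − 5·1.0691 + 5 = 2.085
ΔM = M_1 − M_2 = 13.044 − (2.085) = 10.960; smaller M is more luminous → Star 2.
L ratio = 10^(0.4 |ΔM|) = 10^4.384 = 24200

Star 2 is more luminous, by a factor of 24200.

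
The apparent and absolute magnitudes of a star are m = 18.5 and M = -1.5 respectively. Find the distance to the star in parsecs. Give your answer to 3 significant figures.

d ≈ 100000 pc

Distance modulus: m − M = 18.5 − (-1.5) = 20.000
m − M = 5 log₁₀ d − 5
log₁₀ d = (m − M)/5 + 1 = 5.0000
d = 10^5.0000 = 100000 pc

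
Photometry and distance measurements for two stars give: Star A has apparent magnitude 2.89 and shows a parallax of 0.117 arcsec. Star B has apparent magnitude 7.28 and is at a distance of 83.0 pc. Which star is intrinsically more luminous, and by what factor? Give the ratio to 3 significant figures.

Star A: d = 1/p = 1/0.117″ = 8.547 pc
Star A: M = m − 5 log₁₀ d + 5 = 2.89 − 5·0.9318 + 5 = 3.231
Star B: M = m − 5 log₁₀ d + 5 = 7.28 − 5·1.9191 + 5 = 2.685
ΔM = M_A − M_B = 3.231 − (2.685) = 0.546; smaller M is more luminous → Star B.
L ratio = 10^(0.4 |ΔM|) = 10^0.219 = 1.654

Star B is more luminous, by a factor of 1.65.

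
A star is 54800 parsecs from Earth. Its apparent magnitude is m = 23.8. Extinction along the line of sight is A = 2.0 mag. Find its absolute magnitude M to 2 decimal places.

M ≈ 3.11

5 log₁₀(d/10 pc) = 5 log₁₀(54800) − 5 = 18.694
M = m − 5 log₁₀(d/10) − A = 23.8 − 18.694 − 2.0 = 3.106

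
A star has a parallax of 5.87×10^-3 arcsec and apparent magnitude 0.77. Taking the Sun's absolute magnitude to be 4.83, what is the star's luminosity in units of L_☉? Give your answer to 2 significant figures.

d = 1/p = 1/5.87×10^-3″ = 170.4 pc
M = m − 5 log₁₀ d + 5 = 0.77 − 5·2.2314 + 5 = -5.387
M − M_☉ = -5.387 − 4.83 = -10.217
L/L_☉ = 10^(−0.4 × -10.217) = 12210

L/L_☉ ≈ 12000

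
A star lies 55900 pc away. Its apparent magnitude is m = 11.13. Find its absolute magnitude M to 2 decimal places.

M ≈ -7.61

5 log₁₀(d/10 pc) = 5 log₁₀(55900) − 5 = 18.737
M = m − 5 log₁₀(d/10) = 11.13 − 18.737 = -7.607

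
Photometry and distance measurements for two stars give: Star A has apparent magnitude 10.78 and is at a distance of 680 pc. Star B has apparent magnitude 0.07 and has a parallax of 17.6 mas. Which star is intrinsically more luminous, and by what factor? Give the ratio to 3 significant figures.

Star B is more luminous, by a factor of 134.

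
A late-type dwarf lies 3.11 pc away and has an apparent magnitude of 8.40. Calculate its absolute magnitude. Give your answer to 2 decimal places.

5 log₁₀(d/10 pc) = 5 log₁₀(3.110) − 5 = -2.536
M = m − 5 log₁₀(d/10) = 8.40 + 2.536 = 10.936

M ≈ 10.94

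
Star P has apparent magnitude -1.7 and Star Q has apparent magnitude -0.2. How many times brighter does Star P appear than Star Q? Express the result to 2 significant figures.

Δm = -1.7 − (-0.2) = -1.5
Flux ratio = 10^(−0.4 Δm) = 10^(−0.4 × -1.5) = 10^0.600 = 3.981

4.0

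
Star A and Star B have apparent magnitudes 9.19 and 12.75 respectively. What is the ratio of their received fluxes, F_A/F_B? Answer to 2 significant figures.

Magnitude difference = -3.56
Flux ratio = 10^(−0.4 Δm) = 10^(−0.4 × -3.56) = 10^1.424 = 26.55

F_A/F_B ≈ 27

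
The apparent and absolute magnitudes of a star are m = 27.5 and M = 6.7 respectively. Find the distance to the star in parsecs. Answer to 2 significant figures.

d ≈ 140000 pc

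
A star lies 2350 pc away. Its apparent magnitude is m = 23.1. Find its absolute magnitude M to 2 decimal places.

M ≈ 11.24

5 log₁₀(d/10 pc) = 5 log₁₀(2350) − 5 = 11.855
M = m − 5 log₁₀(d/10) = 23.1 − 11.855 = 11.245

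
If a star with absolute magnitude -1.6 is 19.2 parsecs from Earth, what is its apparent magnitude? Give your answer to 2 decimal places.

m ≈ -0.18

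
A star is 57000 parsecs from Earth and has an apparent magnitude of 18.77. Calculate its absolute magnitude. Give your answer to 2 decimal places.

5 log₁₀(d/10 pc) = 5 log₁₀(57000) − 5 = 18.779
M = m − 5 log₁₀(d/10) = 18.77 − 18.779 = -0.009

M ≈ -0.01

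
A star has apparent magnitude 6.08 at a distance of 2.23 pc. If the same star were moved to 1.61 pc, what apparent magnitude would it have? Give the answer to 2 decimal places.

m ≈ 5.37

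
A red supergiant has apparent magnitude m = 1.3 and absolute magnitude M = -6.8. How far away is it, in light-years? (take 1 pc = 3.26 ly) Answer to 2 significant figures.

μ = m − M = 8.100
m − M = 5 log₁₀ d − 5
log₁₀ d = (m − M)/5 + 1 = 2.6200
d = 10^2.6200 = 416.9 pc
= 1359 ly

d ≈ 1400 ly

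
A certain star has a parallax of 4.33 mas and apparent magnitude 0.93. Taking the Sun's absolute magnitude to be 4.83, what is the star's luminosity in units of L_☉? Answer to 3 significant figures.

d = 1/p = 1000/4.33 mas = 230.9 pc
M = m − 5 log₁₀ d + 5 = 0.93 − 5·2.3635 + 5 = -5.888
M − M_☉ = -5.888 − 4.83 = -10.718
L/L_☉ = 10^(−0.4 × -10.718) = 19370

L/L_☉ ≈ 19400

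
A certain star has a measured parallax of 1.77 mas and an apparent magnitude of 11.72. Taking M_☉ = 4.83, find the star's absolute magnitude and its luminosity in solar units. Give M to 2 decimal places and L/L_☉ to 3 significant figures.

M ≈ 2.96; L/L_☉ ≈ 5.60

d = 1/p = 1000/1.77 mas = 565.0 pc
M = m − 5 log₁₀ d + 5 = 11.72 − 5·2.7520 + 5 = 2.960
M − M_☉ = 2.960 − 4.83 = -1.870
L/L_☉ = 10^(−0.4 × -1.870) = 5.598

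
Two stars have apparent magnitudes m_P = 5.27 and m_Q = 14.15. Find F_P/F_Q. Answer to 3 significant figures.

F_P/F_Q ≈ 3560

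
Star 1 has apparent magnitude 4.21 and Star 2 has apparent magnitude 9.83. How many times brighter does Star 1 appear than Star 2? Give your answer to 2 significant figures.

Magnitude difference = -5.62
Flux ratio = 10^(−0.4 Δm) = 10^(−0.4 × -5.62) = 10^2.248 = 177.0

180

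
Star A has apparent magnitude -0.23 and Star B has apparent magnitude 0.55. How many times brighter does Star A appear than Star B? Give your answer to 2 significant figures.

Magnitude difference = -0.78
Flux ratio = 10^(−0.4 Δm) = 10^(−0.4 × -0.78) = 10^0.312 = 2.051

2.1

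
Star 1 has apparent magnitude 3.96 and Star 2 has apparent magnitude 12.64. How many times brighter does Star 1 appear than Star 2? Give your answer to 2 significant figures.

3000

Magnitude difference = -8.68
Flux ratio = 10^(−0.4 Δm) = 10^(−0.4 × -8.68) = 10^3.472 = 2965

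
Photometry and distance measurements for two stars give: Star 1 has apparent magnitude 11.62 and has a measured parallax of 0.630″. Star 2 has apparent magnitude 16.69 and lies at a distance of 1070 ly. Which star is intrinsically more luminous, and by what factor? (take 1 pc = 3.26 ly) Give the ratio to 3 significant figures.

Star 2 is more luminous, by a factor of 401.

Star 1: d = 1/p = 1/0.630″ = 1.587 pc
Star 1: M = m − 5 log₁₀ d + 5 = 11.62 − 5·0.2007 + 5 = 15.617
Star 2: d = 1070 ly / 3.26 = 328.2 pc
Star 2: M = m − 5 log₁₀ d + 5 = 16.69 − 5·2.5162 + 5 = 9.109
ΔM = M_1 − M_2 = 15.617 − (9.109) = 6.508; smaller M is more luminous → Star 2.
L ratio = 10^(0.4 |ΔM|) = 10^2.603 = 400.9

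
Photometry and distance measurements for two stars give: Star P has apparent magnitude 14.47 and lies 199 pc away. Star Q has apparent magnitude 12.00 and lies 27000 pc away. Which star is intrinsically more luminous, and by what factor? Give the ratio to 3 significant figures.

Star Q is more luminous, by a factor of 179000.

Star P: M = m − 5 log₁₀ d + 5 = 14.47 − 5·2.2989 + 5 = 7.976
Star Q: M = m − 5 log₁₀ d + 5 = 12.00 − 5·4.4314 + 5 = -5.157
ΔM = M_P − M_Q = 7.976 − (-5.157) = 13.133; smaller M is more luminous → Star Q.
L ratio = 10^(0.4 |ΔM|) = 10^5.253 = 179100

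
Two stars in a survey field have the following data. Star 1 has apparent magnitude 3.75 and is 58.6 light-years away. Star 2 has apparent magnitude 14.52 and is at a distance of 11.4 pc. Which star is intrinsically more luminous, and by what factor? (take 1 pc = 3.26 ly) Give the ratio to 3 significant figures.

Star 1: d = 58.6 ly / 3.26 = 17.98 pc
Star 1: M = m − 5 log₁₀ d + 5 = 3.75 − 5·1.2547 + 5 = 2.477
Star 2: M = m − 5 log₁₀ d + 5 = 14.52 − 5·1.0569 + 5 = 14.235
ΔM = M_1 − M_2 = 2.477 − (14.235) = -11.759; smaller M is more luminous → Star 1.
L ratio = 10^(0.4 |ΔM|) = 10^4.704 = 50530

Star 1 is more luminous, by a factor of 50500.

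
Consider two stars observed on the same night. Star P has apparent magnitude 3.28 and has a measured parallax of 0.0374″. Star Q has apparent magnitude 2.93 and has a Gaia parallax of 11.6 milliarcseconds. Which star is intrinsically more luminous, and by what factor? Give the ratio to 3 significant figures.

Star Q is more luminous, by a factor of 14.3.

Star P: d = 1/p = 1/0.0374″ = 26.74 pc
Star P: M = m − 5 log₁₀ d + 5 = 3.28 − 5·1.4271 + 5 = 1.144
Star Q: p = 11.6 mas = 0.0116″ → d = 1/p = 86.21 pc
Star Q: M = m − 5 log₁₀ d + 5 = 2.93 − 5·1.9355 + 5 = -1.748
ΔM = M_P − M_Q = 1.144 − (-1.748) = 2.892; smaller M is more luminous → Star Q.
L ratio = 10^(0.4 |ΔM|) = 10^1.157 = 14.35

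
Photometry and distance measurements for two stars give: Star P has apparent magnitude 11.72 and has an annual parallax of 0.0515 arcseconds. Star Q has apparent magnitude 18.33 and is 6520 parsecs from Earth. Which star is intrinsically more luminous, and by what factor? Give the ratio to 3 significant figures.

Star P: d = 1/p = 1/0.0515″ = 19.42 pc
Star P: M = m − 5 log₁₀ d + 5 = 11.72 − 5·1.2882 + 5 = 10.279
Star Q: M = m − 5 log₁₀ d + 5 = 18.33 − 5·3.8142 + 5 = 4.259
ΔM = M_P − M_Q = 10.279 − (4.259) = 6.020; smaller M is more luminous → Star Q.
L ratio = 10^(0.4 |ΔM|) = 10^2.408 = 255.9

Star Q is more luminous, by a factor of 256.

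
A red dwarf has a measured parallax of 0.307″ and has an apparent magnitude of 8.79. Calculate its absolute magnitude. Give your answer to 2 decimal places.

d = 1/p = 1/0.307″ = 3.257 pc
5 log₁₀(d/10 pc) = 5 log₁₀(3.257) − 5 = -2.436
M = m − 5 log₁₀(d/10) = 8.79 + 2.436 = 11.226

M ≈ 11.23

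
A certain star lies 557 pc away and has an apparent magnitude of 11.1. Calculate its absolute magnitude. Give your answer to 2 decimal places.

M ≈ 2.37

5 log₁₀(d/10 pc) = 5 log₁₀(557.0) − 5 = 8.729
M = m − 5 log₁₀(d/10) = 11.1 − 8.729 = 2.371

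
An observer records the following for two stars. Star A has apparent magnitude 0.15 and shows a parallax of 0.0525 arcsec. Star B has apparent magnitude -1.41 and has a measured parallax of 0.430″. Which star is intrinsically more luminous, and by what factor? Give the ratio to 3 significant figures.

Star A: d = 1/p = 1/0.0525″ = 19.05 pc
Star A: M = m − 5 log₁₀ d + 5 = 0.15 − 5·1.2798 + 5 = -1.249
Star B: d = 1/p = 1/0.430″ = 2.326 pc
Star B: M = m − 5 log₁₀ d + 5 = -1.41 − 5·0.3665 + 5 = 1.757
ΔM = M_A − M_B = -1.249 − (1.757) = -3.007; smaller M is more luminous → Star A.
L ratio = 10^(0.4 |ΔM|) = 10^1.203 = 15.94

Star A is more luminous, by a factor of 15.9.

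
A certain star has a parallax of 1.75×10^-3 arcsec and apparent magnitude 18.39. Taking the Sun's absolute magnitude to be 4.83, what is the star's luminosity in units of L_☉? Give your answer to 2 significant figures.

d = 1/p = 1/1.75×10^-3″ = 571.4 pc
M = m − 5 log₁₀ d + 5 = 18.39 − 5·2.7570 + 5 = 9.605
M − M_☉ = 9.605 − 4.83 = 4.775
L/L_☉ = 10^(−0.4 × 4.775) = 0.01230

L/L_☉ ≈ 0.012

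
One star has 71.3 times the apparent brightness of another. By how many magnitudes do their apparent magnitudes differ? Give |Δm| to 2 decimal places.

Pogson: Δm = −2.5 log₁₀(ratio) = −2.5 log₁₀(71.3) = −2.5 × 1.8531 = -4.633

|Δm| ≈ 4.63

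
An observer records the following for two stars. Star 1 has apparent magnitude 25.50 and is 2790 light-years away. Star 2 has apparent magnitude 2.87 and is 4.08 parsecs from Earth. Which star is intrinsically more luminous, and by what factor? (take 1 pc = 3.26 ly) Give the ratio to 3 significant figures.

Star 1: d = 2790 ly / 3.26 = 855.8 pc
Star 1: M = m − 5 log₁₀ d + 5 = 25.50 − 5·2.9324 + 5 = 15.838
Star 2: M = m − 5 log₁₀ d + 5 = 2.87 − 5·0.6107 + 5 = 4.817
ΔM = M_1 − M_2 = 15.838 − (4.817) = 11.021; smaller M is more luminous → Star 2.
L ratio = 10^(0.4 |ΔM|) = 10^4.409 = 25620

Star 2 is more luminous, by a factor of 25600.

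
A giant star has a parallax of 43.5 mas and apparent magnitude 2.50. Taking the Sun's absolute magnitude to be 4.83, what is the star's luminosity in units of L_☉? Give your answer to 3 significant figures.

L/L_☉ ≈ 45.2

d = 1/p = 1000/43.5 mas = 22.99 pc
M = m − 5 log₁₀ d + 5 = 2.50 − 5·1.3615 + 5 = 0.692
M − M_☉ = 0.692 − 4.83 = -4.138
L/L_☉ = 10^(−0.4 × -4.138) = 45.19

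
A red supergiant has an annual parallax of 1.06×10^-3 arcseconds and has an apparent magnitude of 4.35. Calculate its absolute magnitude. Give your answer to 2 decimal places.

d = 1/p = 1/1.06×10^-3″ = 943.4 pc
5 log₁₀(d/10 pc) = 5 log₁₀(943.4) − 5 = 9.873
M = m − 5 log₁₀(d/10) = 4.35 − 9.873 = -5.523

M ≈ -5.52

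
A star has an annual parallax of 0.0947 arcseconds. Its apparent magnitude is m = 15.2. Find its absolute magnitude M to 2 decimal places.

d = 1/p = 1/0.0947″ = 10.56 pc
5 log₁₀(d/10 pc) = 5 log₁₀(10.56) − 5 = 0.118
M = m − 5 log₁₀(d/10) = 15.2 − 0.118 = 15.082

M ≈ 15.08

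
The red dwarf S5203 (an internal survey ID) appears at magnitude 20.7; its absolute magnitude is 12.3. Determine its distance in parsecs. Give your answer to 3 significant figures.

μ = m − M = 8.400
m − M = 5 log₁₀ d − 5
log₁₀ d = (m − M)/5 + 1 = 2.6800
d = 10^2.6800 = 478.6 pc

d ≈ 479 pc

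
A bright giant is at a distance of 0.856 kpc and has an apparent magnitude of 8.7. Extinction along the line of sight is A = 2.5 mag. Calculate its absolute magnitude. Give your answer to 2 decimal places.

M ≈ -3.46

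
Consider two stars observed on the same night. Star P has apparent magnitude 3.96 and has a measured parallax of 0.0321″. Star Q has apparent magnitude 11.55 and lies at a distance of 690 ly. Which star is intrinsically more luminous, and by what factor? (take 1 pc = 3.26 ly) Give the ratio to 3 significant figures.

Star P: d = 1/p = 1/0.0321″ = 31.15 pc
Star P: M = m − 5 log₁₀ d + 5 = 3.96 − 5·1.4935 + 5 = 1.493
Star Q: d = 690 ly / 3.26 = 211.7 pc
Star Q: M = m − 5 log₁₀ d + 5 = 11.55 − 5·2.3256 + 5 = 4.922
ΔM = M_P − M_Q = 1.493 − (4.922) = -3.429; smaller M is more luminous → Star P.
L ratio = 10^(0.4 |ΔM|) = 10^1.372 = 23.54

Star P is more luminous, by a factor of 23.5.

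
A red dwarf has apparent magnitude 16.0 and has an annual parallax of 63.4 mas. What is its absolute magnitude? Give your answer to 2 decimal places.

M ≈ 15.01

p = 63.4 mas = 0.0634″ → d = 1/p = 15.77 pc
5 log₁₀(d/10 pc) = 5 log₁₀(15.77) − 5 = 0.990
M = m − 5 log₁₀(d/10) = 16.0 − 0.990 = 15.010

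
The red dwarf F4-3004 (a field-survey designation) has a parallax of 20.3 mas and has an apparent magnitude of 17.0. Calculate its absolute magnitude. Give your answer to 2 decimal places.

M ≈ 13.54

p = 20.3 mas = 0.0203″ → d = 1/p = 49.26 pc
5 log₁₀(d/10 pc) = 5 log₁₀(49.26) − 5 = 3.463
M = m − 5 log₁₀(d/10) = 17.0 − 3.463 = 13.537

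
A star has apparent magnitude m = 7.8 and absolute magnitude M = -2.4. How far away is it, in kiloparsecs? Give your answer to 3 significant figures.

d ≈ 1.10 kpc

μ = m − M = 10.200
m − M = 5 log₁₀ d − 5
log₁₀ d = (m − M)/5 + 1 = 3.0400
d = 10^3.0400 = 1096 pc
= 1.096 kpc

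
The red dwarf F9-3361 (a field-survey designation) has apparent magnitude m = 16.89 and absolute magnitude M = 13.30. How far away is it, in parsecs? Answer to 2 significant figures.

d ≈ 52 pc

Distance modulus: m − M = 16.89 − (13.30) = 3.590
m − M = 5 log₁₀ d − 5
log₁₀ d = (m − M)/5 + 1 = 1.7180
d = 10^1.7180 = 52.24 pc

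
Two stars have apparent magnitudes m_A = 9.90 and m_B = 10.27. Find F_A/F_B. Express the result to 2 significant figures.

F_A/F_B ≈ 1.4

Δm = 9.90 − (10.27) = -0.37
Flux ratio = 10^(−0.4 Δm) = 10^(−0.4 × -0.37) = 10^0.148 = 1.406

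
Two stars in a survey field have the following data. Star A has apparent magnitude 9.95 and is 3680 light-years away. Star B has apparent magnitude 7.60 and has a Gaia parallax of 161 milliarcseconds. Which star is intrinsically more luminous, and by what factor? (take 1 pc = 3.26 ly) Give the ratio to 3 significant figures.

Star A is more luminous, by a factor of 3790.

Star A: d = 3680 ly / 3.26 = 1129 pc
Star A: M = m − 5 log₁₀ d + 5 = 9.95 − 5·3.0526 + 5 = -0.313
Star B: p = 161 mas = 0.161″ → d = 1/p = 6.211 pc
Star B: M = m − 5 log₁₀ d + 5 = 7.60 − 5·0.7932 + 5 = 8.634
ΔM = M_A − M_B = -0.313 − (8.634) = -8.947; smaller M is more luminous → Star A.
L ratio = 10^(0.4 |ΔM|) = 10^3.579 = 3792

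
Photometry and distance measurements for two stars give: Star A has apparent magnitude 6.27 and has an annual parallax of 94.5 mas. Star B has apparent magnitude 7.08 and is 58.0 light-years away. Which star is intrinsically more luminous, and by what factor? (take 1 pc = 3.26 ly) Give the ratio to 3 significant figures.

Star A: p = 94.5 mas = 0.0945″ → d = 1/p = 10.58 pc
Star A: M = m − 5 log₁₀ d + 5 = 6.27 − 5·1.0246 + 5 = 6.147
Star B: d = 58.0 ly / 3.26 = 17.79 pc
Star B: M = m − 5 log₁₀ d + 5 = 7.08 − 5·1.2502 + 5 = 5.829
ΔM = M_A − M_B = 6.147 − (5.829) = 0.318; smaller M is more luminous → Star B.
L ratio = 10^(0.4 |ΔM|) = 10^0.127 = 1.341

Star B is more luminous, by a factor of 1.34.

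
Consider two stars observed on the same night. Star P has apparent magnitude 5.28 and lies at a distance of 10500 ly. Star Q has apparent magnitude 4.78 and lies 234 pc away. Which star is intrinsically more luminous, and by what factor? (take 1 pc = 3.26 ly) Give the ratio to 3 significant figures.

Star P: d = 10500 ly / 3.26 = 3221 pc
Star P: M = m − 5 log₁₀ d + 5 = 5.28 − 5·3.5080 + 5 = -7.260
Star Q: M = m − 5 log₁₀ d + 5 = 4.78 − 5·2.3692 + 5 = -2.066
ΔM = M_P − M_Q = -7.260 − (-2.066) = -5.194; smaller M is more luminous → Star P.
L ratio = 10^(0.4 |ΔM|) = 10^2.078 = 119.5

Star P is more luminous, by a factor of 120.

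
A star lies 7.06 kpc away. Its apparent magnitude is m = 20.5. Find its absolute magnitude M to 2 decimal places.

d = 7.06 kpc = 7060 pc
5 log₁₀(d/10 pc) = 5 log₁₀(7060) − 5 = 14.244
M = m − 5 log₁₀(d/10) = 20.5 − 14.244 = 6.256

M ≈ 6.26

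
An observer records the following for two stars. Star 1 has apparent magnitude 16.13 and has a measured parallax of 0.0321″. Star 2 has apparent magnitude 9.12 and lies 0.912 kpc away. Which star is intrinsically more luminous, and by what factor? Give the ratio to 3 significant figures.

Star 1: d = 1/p = 1/0.0321″ = 31.15 pc
Star 1: M = m − 5 log₁₀ d + 5 = 16.13 − 5·1.4935 + 5 = 13.663
Star 2: d = 0.912 kpc = 912.0 pc
Star 2: M = m − 5 log₁₀ d + 5 = 9.12 − 5·2.9600 + 5 = -0.680
ΔM = M_1 − M_2 = 13.663 − (-0.680) = 14.342; smaller M is more luminous → Star 2.
L ratio = 10^(0.4 |ΔM|) = 10^5.737 = 545800

Star 2 is more luminous, by a factor of 546000.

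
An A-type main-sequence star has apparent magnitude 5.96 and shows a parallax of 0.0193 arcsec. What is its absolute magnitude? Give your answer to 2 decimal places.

M ≈ 2.39

d = 1/p = 1/0.0193″ = 51.81 pc
5 log₁₀(d/10 pc) = 5 log₁₀(51.81) − 5 = 3.572
M = m − 5 log₁₀(d/10) = 5.96 − 3.572 = 2.388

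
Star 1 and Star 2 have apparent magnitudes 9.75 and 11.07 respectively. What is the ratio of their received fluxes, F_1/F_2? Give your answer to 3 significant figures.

Δm = 9.75 − (11.07) = -1.32
Flux ratio = 10^(−0.4 Δm) = 10^(−0.4 × -1.32) = 10^0.528 = 3.373

F_1/F_2 ≈ 3.37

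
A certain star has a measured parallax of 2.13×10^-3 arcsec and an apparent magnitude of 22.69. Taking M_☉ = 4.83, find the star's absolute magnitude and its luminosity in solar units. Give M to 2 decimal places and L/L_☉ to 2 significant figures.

M ≈ 14.33; L/L_☉ ≈ 1.6×10^-4

d = 1/p = 1/2.13×10^-3″ = 469.5 pc
M = m − 5 log₁₀ d + 5 = 22.69 − 5·2.6716 + 5 = 14.332
M − M_☉ = 14.332 − 4.83 = 9.502
L/L_☉ = 10^(−0.4 × 9.502) = 1.582×10^-4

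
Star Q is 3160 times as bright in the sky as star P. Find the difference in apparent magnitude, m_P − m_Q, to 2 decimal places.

Pogson: Δm = −2.5 log₁₀(ratio) = −2.5 log₁₀(3160) = −2.5 × 3.4997 = -8.749
Star Q is brighter so has the smaller magnitude: m_P − m_Q is positive.

m_P − m_Q ≈ 8.75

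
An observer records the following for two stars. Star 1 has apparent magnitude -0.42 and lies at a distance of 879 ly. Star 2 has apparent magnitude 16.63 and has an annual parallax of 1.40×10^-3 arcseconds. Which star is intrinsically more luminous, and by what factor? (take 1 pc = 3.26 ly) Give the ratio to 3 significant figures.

Star 1 is more luminous, by a factor of 941000.

Star 1: d = 879 ly / 3.26 = 269.6 pc
Star 1: M = m − 5 log₁₀ d + 5 = -0.42 − 5·2.4308 + 5 = -7.574
Star 2: d = 1/p = 1/1.40×10^-3″ = 714.3 pc
Star 2: M = m − 5 log₁₀ d + 5 = 16.63 − 5·2.8539 + 5 = 7.361
ΔM = M_1 − M_2 = -7.574 − (7.361) = -14.934; smaller M is more luminous → Star 1.
L ratio = 10^(0.4 |ΔM|) = 10^5.974 = 941500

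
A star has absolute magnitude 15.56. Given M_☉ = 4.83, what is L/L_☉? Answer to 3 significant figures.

M − M_☉ = 15.56 − 4.83 = 10.730
L/L_☉ = 10^(−0.4 (M − M_☉)) = 10^-4.292 = 5.105×10^-5

L/L_☉ ≈ 5.11×10^-5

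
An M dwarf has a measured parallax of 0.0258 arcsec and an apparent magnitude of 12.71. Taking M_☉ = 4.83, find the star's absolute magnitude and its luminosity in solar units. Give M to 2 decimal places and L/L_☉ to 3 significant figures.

M ≈ 9.77; L/L_☉ ≈ 0.0106

d = 1/p = 1/0.0258″ = 38.76 pc
M = m − 5 log₁₀ d + 5 = 12.71 − 5·1.5884 + 5 = 9.768
M − M_☉ = 9.768 − 4.83 = 4.938
L/L_☉ = 10^(−0.4 × 4.938) = 0.01059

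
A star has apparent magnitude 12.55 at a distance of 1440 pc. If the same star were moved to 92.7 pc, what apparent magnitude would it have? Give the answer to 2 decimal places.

m ≈ 6.59

Flux ∝ 1/d², so Δm = 5 log₁₀(d₂/d₁) = 5 log₁₀(92.7/1440) = -5.956
m₂ = m₁ + Δm = 12.55 + (-5.956) = 6.594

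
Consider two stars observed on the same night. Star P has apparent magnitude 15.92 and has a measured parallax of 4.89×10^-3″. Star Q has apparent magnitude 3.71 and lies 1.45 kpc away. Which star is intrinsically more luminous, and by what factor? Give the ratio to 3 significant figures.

Star P: d = 1/p = 1/4.89×10^-3″ = 204.5 pc
Star P: M = m − 5 log₁₀ d + 5 = 15.92 − 5·2.3107 + 5 = 9.367
Star Q: d = 1.45 kpc = 1450 pc
Star Q: M = m − 5 log₁₀ d + 5 = 3.71 − 5·3.1614 + 5 = -7.097
ΔM = M_P − M_Q = 9.367 − (-7.097) = 16.463; smaller M is more luminous → Star Q.
L ratio = 10^(0.4 |ΔM|) = 10^6.585 = 3.849×10^6

Star Q is more luminous, by a factor of 3.85×10^6.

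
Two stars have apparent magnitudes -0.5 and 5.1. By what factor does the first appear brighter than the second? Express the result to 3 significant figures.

174

Δm = -0.5 − (5.1) = -5.6
Flux ratio = 10^(−0.4 Δm) = 10^(−0.4 × -5.6) = 10^2.240 = 173.8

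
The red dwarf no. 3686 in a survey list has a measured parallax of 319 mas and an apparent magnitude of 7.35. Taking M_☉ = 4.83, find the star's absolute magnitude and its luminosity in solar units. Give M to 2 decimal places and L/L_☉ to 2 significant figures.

d = 1/p = 1000/319 mas = 3.135 pc
M = m − 5 log₁₀ d + 5 = 7.35 − 5·0.4962 + 5 = 9.869
M − M_☉ = 9.869 − 4.83 = 5.039
L/L_☉ = 10^(−0.4 × 5.039) = 9.648×10^-3

M ≈ 9.87; L/L_☉ ≈ 9.6×10^-3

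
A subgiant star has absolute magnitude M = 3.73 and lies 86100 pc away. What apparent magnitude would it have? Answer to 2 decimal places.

m = M + 5 log₁₀ d − 5 = 3.73 + 5·4.9350 − 5 = 23.405

m ≈ 23.41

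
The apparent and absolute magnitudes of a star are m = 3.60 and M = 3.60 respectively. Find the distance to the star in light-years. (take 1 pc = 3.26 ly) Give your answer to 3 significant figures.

d ≈ 32.6 ly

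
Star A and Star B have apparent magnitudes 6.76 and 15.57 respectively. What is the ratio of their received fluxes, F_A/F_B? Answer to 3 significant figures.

F_A/F_B ≈ 3340

Δm = 6.76 − (15.57) = -8.81
Flux ratio = 10^(−0.4 Δm) = 10^(−0.4 × -8.81) = 10^3.524 = 3342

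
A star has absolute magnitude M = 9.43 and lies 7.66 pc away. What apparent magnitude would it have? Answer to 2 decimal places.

m ≈ 8.85

m = M + 5 log₁₀ d − 5 = 9.43 + 5·0.8842 − 5 = 8.851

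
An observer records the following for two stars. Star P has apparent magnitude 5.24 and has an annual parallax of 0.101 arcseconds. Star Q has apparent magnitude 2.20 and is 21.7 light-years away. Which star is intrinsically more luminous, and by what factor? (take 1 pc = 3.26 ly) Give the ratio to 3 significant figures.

Star P: d = 1/p = 1/0.101″ = 9.901 pc
Star P: M = m − 5 log₁₀ d + 5 = 5.24 − 5·0.9957 + 5 = 5.262
Star Q: d = 21.7 ly / 3.26 = 6.656 pc
Star Q: M = m − 5 log₁₀ d + 5 = 2.20 − 5·0.8232 + 5 = 3.084
ΔM = M_P − M_Q = 5.262 − (3.084) = 2.178; smaller M is more luminous → Star Q.
L ratio = 10^(0.4 |ΔM|) = 10^0.871 = 7.432

Star Q is more luminous, by a factor of 7.43.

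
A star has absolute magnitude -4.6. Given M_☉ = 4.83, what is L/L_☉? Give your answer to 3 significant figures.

L/L_☉ ≈ 5920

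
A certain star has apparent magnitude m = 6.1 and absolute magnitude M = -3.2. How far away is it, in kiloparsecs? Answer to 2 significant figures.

Distance modulus: m − M = 6.1 − (-3.2) = 9.300
m − M = 5 log₁₀ d − 5
log₁₀ d = (m − M)/5 + 1 = 2.8600
d = 10^2.8600 = 724.4 pc
= 0.7244 kpc

d ≈ 0.72 kpc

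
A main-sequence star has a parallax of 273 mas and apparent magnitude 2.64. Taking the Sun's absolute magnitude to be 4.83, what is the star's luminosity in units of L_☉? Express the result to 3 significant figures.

d = 1/p = 1000/273 mas = 3.663 pc
M = m − 5 log₁₀ d + 5 = 2.64 − 5·0.5638 + 5 = 4.821
M − M_☉ = 4.821 − 4.83 = -0.009
L/L_☉ = 10^(−0.4 × -0.009) = 1.008

L/L_☉ ≈ 1.01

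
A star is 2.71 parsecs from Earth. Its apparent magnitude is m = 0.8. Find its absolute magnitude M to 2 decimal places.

M ≈ 3.64

5 log₁₀(d/10 pc) = 5 log₁₀(2.710) − 5 = -2.835
M = m − 5 log₁₀(d/10) = 0.8 + 2.835 = 3.635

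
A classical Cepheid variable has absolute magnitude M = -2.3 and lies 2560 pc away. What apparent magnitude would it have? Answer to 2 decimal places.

m = M + 5 log₁₀ d − 5 = -2.3 + 5·3.4082 − 5 = 9.741

m ≈ 9.74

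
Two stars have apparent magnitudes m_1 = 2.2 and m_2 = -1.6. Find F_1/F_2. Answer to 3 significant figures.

Magnitude difference = 3.8
Flux ratio = 10^(−0.4 Δm) = 10^(−0.4 × 3.8) = 10^-1.520 = 0.03020

F_1/F_2 ≈ 0.0302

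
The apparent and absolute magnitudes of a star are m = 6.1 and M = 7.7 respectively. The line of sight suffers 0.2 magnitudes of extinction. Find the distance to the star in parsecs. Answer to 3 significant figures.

d ≈ 4.37 pc

m − M = 5 log₁₀(d/10 pc) + A  ⇒  6.1 − (7.7) − 0.2 = 5 log₁₀(d/10)
-1.800 = 5 log₁₀(d/10)
log₁₀ d = (m − M − A)/5 + 1 = 0.6400
d = 10^0.6400 = 4.365 pc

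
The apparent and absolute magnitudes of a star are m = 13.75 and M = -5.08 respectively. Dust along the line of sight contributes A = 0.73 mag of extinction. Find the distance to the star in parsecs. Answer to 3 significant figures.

d ≈ 41700 pc

m − M = 5 log₁₀(d/10 pc) + A  ⇒  13.75 − (-5.08) − 0.73 = 5 log₁₀(d/10)
18.100 = 5 log₁₀(d/10)
log₁₀ d = (m − M − A)/5 + 1 = 4.6200
d = 10^4.6200 = 41690 pc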